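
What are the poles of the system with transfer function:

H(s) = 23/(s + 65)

Pole is where denominator = 0: s + 65 = 0, so s = -65.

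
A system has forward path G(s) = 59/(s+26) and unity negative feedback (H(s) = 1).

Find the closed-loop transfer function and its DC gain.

T(s) = G/(1+GH) = [59/(s+26)] / [1 + 59/(s+26)] = 59/(s+26+59) = 59/(s+85). DC gain = 59/85 = 0.6941.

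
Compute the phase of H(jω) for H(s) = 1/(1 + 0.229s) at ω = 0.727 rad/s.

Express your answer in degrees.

Phase = -arctan(ωτ) = -arctan(0.727 × 0.229) = -9.5°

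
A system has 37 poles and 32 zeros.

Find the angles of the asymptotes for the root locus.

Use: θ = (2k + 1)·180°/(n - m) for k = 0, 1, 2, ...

n - m = 37 - 32 = 5. Angles: θk = (2k + 1)·180°/5 = 36°, 108°, 180°, 252°, 324°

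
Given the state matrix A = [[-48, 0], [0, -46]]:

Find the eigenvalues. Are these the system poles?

For diagonal matrix, eigenvalues are diagonal entries: λ₁ = -48, λ₂ = -46. Eigenvalues of A = system poles.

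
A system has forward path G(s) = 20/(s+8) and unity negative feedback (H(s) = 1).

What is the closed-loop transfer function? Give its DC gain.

T(s) = G/(1+GH) = [20/(s+8)] / [1 + 20/(s+8)] = 20/(s+8+20) = 20/(s+28). DC gain = 20/28 = 0.7143.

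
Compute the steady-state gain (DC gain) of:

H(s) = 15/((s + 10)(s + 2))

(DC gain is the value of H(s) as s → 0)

DC gain = H(0) = 15/(10 × 2) = 15/20 = 0.75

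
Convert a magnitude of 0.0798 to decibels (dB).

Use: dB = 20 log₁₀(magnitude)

dB = 20 log₁₀(0.0798) = -22.0 dB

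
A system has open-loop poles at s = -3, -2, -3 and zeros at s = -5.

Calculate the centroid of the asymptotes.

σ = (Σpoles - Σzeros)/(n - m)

σ = (Σpoles - Σzeros)/(n - m) = (-8 - (-5))/(3 - 1) = -3/2 = -1.5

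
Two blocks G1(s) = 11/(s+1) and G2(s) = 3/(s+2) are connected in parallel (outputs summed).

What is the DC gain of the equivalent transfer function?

Parallel: G_eq = G1 + G2. DC gain = G1(0) + G2(0) = 11/1 + 3/2 = 11 + 1.5 = 12.5.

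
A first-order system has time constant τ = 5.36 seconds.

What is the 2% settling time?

For first-order system, 2% settling time ≈ 4τ = 4 × 5.36 = 21.44 s.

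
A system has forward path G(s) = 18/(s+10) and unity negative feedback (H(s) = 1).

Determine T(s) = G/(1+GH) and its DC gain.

T(s) = G/(1+GH) = [18/(s+10)] / [1 + 18/(s+10)] = 18/(s+10+18) = 18/(s+28). DC gain = 18/28 = 0.6429.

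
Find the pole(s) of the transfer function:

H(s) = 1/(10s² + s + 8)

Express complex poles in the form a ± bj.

Discriminant = 1² - 4×10×8 = 1 - 320 = -319 < 0, so the poles are a complex conjugate pair s = (-1 ± j√319)/(2×10). Real part = -1/(2×10) = -1/20 = -0.05; imaginary part = ±√319/(2×10) ≈ 0.8930. Poles: s = -0.05 ± 0.8930j.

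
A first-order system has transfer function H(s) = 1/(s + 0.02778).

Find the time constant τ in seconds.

For H(s) = 1/(s + 1/τ), the pole is at -1/τ = -0.02778, so τ = 1/0.02778 = 36 s.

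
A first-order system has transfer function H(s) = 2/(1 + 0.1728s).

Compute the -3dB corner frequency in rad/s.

Corner frequency = 1/τ = 1/0.1728 = 5.787 rad/s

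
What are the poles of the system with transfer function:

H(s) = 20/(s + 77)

Pole is where denominator = 0: s + 77 = 0, so s = -77.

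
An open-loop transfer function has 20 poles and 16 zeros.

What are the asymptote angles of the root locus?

n - m = 20 - 16 = 4. Angles: θk = (2k + 1)·180°/4 = 45°, 135°, 225°, 315°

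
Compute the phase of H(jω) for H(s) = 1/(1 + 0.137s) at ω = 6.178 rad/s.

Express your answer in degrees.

Phase = -arctan(ωτ) = -arctan(6.178 × 0.137) = -40.2°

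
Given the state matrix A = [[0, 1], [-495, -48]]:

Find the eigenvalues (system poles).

det(A - λI) = λ² - (-48)λ + 495 = (λ - (-33))(λ - (-15)). Eigenvalues: -33, -15.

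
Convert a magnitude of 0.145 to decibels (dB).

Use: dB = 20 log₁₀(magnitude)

dB = 20 log₁₀(0.145) = -16.8 dB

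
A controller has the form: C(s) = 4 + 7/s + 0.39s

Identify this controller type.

This is a Proportional-Integral-Derivative (PID) controller.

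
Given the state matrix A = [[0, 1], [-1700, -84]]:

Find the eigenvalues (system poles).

det(A - λI) = λ² - (-84)λ + 1700 = (λ - (-50))(λ - (-34)). Eigenvalues: -50, -34.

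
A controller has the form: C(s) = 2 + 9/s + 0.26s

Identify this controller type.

This is a Proportional-Integral-Derivative (PID) controller.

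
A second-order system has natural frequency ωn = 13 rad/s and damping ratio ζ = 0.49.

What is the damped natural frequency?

ωd = ωn√(1 - ζ²) = 13√(1 - 0.49²) = 11.33 rad/s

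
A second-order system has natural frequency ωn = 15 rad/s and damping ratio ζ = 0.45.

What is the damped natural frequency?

ωd = ωn√(1 - ζ²) = 15√(1 - 0.45²) = 13.4 rad/s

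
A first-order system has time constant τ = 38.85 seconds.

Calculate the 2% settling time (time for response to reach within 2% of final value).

For first-order system, 2% settling time ≈ 4τ = 4 × 38.85 = 155.4 s.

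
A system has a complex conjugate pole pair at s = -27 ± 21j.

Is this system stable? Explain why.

Real part of poles is -27 (< 0, left half-plane). Stable.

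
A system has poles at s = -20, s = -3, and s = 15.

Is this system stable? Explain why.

Pole(s) at s = 15 are not in the left half-plane. System is unstable.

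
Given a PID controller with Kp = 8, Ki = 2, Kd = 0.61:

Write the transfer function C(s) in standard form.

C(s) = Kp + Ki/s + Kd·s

Substituting values: C(s) = 8 + 2/s + 0.61s = (0.61s² + 8s + 2)/s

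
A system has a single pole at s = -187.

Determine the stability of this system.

Pole at s = -187 is in the left half-plane. Stable.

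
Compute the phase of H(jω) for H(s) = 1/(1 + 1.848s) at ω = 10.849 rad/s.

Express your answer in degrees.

Phase = -arctan(ωτ) = -arctan(10.849 × 1.848) = -87.1°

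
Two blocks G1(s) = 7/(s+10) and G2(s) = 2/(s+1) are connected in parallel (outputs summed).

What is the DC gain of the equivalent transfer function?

Parallel: G_eq = G1 + G2. DC gain = G1(0) + G2(0) = 7/10 + 2/1 = 0.7 + 2 = 2.7.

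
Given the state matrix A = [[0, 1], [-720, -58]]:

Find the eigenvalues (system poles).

det(A - λI) = λ² - (-58)λ + 720 = (λ - (-40))(λ - (-18)). Eigenvalues: -40, -18.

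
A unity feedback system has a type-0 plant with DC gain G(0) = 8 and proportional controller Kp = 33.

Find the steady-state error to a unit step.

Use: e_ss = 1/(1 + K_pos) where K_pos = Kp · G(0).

K_pos = Kp · G(0) = 33 × 8 = 264. e_ss = 1/(1 + 264) = 0.0038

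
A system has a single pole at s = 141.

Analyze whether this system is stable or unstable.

Pole at s = 141 is in the right half-plane. Unstable.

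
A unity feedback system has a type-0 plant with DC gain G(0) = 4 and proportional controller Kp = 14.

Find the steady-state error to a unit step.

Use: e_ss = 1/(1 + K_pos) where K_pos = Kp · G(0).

K_pos = Kp · G(0) = 14 × 4 = 56. e_ss = 1/(1 + 56) = 0.0175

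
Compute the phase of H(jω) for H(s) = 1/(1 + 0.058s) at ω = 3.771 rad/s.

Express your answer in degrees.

Phase = -arctan(ωτ) = -arctan(3.771 × 0.058) = -12.3°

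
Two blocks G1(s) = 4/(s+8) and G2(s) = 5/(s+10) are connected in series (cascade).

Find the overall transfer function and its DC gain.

Series: multiply transfer functions. G_eq = 4/(s+8) × 5/(s+10) = 20/((s+8)(s+10)). DC gain = 20/(8×10) = 0.25.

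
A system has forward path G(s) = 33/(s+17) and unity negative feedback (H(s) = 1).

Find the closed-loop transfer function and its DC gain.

T(s) = G/(1+GH) = [33/(s+17)] / [1 + 33/(s+17)] = 33/(s+17+33) = 33/(s+50). DC gain = 33/50 = 0.66.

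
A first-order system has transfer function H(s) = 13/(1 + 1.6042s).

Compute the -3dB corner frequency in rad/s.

Corner frequency = 1/τ = 1/1.6042 = 0.623 rad/s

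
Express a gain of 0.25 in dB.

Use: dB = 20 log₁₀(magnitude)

dB = 20 log₁₀(0.25) = -12.0 dB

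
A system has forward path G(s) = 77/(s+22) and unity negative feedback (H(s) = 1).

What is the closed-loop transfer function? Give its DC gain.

T(s) = G/(1+GH) = [77/(s+22)] / [1 + 77/(s+22)] = 77/(s+22+77) = 77/(s+99). DC gain = 77/99 = 0.7778.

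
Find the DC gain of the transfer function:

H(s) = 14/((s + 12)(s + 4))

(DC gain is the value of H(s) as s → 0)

DC gain = H(0) = 14/(12 × 4) = 14/48 = 0.2917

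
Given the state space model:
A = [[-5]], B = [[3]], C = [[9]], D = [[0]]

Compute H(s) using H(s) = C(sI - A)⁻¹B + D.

(sI - A)⁻¹ = 1/(s + 5). H(s) = 9 × 3/(s + 5) + 0 = 27/(s + 5).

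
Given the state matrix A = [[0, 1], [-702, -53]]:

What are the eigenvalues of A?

det(A - λI) = λ² - (-53)λ + 702 = (λ - (-26))(λ - (-27)). Eigenvalues: -26, -27.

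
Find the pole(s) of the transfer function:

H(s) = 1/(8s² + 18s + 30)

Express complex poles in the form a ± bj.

Discriminant = 18² - 4×8×30 = 324 - 960 = -636 < 0, so the poles are a complex conjugate pair s = (-18 ± j√636)/(2×8). Real part = -18/(2×8) = -18/16 = -1.125; imaginary part = ±√636/(2×8) ≈ 1.5762. Poles: s = -1.125 ± 1.5762j.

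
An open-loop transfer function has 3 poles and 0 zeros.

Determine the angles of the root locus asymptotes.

n - m = 3 - 0 = 3. Angles: θk = (2k + 1)·180°/3 = 60°, 180°, 300°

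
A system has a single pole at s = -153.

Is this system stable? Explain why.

Pole at s = -153 is in the left half-plane. Stable.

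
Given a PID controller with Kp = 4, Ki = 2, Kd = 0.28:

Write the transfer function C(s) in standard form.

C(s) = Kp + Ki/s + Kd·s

Substituting values: C(s) = 4 + 2/s + 0.28s = (0.28s² + 4s + 2)/s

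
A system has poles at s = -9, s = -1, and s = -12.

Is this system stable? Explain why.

All poles are in the left half-plane. System is stable.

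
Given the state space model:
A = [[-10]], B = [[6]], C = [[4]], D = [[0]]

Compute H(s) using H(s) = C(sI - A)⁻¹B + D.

(sI - A)⁻¹ = 1/(s + 10). H(s) = 4 × 6/(s + 10) + 0 = 24/(s + 10).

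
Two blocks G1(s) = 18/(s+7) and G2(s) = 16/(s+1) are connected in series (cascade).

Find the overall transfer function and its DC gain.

Series: multiply transfer functions. G_eq = 18/(s+7) × 16/(s+1) = 288/((s+7)(s+1)). DC gain = 288/(7×1) = 41.1429.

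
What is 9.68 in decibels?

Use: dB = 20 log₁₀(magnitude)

dB = 20 log₁₀(9.68) = 19.7 dB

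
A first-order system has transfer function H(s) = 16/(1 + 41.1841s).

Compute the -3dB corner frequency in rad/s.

Corner frequency = 1/τ = 1/41.1841 = 0.024 rad/s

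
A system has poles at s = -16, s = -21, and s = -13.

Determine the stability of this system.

All poles are in the left half-plane. System is stable.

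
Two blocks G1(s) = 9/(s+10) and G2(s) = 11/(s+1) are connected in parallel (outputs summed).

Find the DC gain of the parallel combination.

Parallel: G_eq = G1 + G2. DC gain = G1(0) + G2(0) = 9/10 + 11/1 = 0.9 + 11 = 11.9.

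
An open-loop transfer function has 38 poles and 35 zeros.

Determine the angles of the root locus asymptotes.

n - m = 38 - 35 = 3. Angles: θk = (2k + 1)·180°/3 = 60°, 180°, 300°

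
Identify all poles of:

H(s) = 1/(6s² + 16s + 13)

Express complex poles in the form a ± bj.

Discriminant = 16² - 4×6×13 = 256 - 312 = -56 < 0, so the poles are a complex conjugate pair s = (-16 ± j√56)/(2×6). Real part = -16/(2×6) = -16/12 ≈ -1.3333; imaginary part = ±√56/(2×6) ≈ 0.6236. Poles: s = -1.3333 ± 0.6236j.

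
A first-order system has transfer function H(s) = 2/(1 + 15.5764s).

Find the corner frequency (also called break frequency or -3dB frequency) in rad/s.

Corner frequency = 1/τ = 1/15.5764 = 0.064 rad/s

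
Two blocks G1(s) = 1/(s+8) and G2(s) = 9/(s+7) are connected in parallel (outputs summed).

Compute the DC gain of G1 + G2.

Parallel: G_eq = G1 + G2. DC gain = G1(0) + G2(0) = 1/8 + 9/7 = 0.125 + 1.2857 = 1.4107.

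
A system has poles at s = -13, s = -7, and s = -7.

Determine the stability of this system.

All poles are in the left half-plane. System is stable.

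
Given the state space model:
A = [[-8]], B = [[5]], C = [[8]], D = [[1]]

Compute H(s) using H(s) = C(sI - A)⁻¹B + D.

(sI - A)⁻¹ = 1/(s + 8). H(s) = 8×5/(s + 8) + 1 = (s + 48)/(s + 8).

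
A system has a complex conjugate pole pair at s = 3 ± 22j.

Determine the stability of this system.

Real part of poles is 3 (> 0, right half-plane). Unstable.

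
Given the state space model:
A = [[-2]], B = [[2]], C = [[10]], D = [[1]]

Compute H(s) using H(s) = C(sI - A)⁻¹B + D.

(sI - A)⁻¹ = 1/(s + 2). H(s) = 10×2/(s + 2) + 1 = (s + 22)/(s + 2).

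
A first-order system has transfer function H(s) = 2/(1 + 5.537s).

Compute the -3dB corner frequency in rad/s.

Corner frequency = 1/τ = 1/5.537 = 0.181 rad/s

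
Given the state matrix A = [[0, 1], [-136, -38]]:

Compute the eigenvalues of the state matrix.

det(A - λI) = λ² - (-38)λ + 136 = (λ - (-34))(λ - (-4)). Eigenvalues: -34, -4.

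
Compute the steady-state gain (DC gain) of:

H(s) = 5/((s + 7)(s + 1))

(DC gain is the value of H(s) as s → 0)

DC gain = H(0) = 5/(7 × 1) = 5/7 = 0.7143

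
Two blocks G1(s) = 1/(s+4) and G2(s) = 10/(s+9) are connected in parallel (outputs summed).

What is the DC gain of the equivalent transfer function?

Parallel: G_eq = G1 + G2. DC gain = G1(0) + G2(0) = 1/4 + 10/9 = 0.25 + 1.1111 = 1.3611.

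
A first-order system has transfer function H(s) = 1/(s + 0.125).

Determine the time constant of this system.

For H(s) = 1/(s + 1/τ), the pole is at -1/τ = -0.125, so τ = 1/0.125 = 8 s.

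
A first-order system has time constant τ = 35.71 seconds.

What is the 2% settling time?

For first-order system, 2% settling time ≈ 4τ = 4 × 35.71 = 142.84 s.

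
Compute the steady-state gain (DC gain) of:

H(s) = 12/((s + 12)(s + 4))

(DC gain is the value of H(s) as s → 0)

DC gain = H(0) = 12/(12 × 4) = 12/48 = 0.25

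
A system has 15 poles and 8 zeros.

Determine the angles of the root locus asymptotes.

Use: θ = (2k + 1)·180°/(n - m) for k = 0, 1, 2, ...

n - m = 15 - 8 = 7. Angles: θk = (2k + 1)·180°/7 = 25.71°, 77.14°, 128.57°, 180°, 231.43°, 282.86°, 334.29°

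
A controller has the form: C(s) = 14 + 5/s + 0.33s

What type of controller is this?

This is a Proportional-Integral-Derivative (PID) controller.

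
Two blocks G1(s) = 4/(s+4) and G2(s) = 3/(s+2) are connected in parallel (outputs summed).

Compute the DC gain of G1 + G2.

Parallel: G_eq = G1 + G2. DC gain = G1(0) + G2(0) = 4/4 + 3/2 = 1 + 1.5 = 2.5.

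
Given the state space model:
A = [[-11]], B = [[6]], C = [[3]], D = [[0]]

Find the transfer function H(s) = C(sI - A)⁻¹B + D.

(sI - A)⁻¹ = 1/(s + 11). H(s) = 3 × 6/(s + 11) + 0 = 18/(s + 11).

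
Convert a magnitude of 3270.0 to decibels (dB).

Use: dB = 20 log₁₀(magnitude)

dB = 20 log₁₀(3270.0) = 70.3 dB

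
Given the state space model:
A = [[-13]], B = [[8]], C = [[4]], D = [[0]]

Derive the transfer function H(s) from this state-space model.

(sI - A)⁻¹ = 1/(s + 13). H(s) = 4 × 8/(s + 13) + 0 = 32/(s + 13).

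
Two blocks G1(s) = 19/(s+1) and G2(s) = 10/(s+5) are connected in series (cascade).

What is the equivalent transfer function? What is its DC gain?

Series: multiply transfer functions. G_eq = 19/(s+1) × 10/(s+5) = 190/((s+1)(s+5)). DC gain = 190/(1×5) = 38.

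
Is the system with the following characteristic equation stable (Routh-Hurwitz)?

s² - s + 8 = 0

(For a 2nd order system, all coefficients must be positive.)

Coefficients: 1, -1, 8. b=-1 not positive, so system is unstable.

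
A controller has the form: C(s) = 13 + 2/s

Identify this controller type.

This is a Proportional-Integral (PI) controller.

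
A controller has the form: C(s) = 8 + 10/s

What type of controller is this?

This is a Proportional-Integral (PI) controller.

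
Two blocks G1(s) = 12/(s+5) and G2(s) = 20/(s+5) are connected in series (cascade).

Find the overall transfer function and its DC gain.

Series: multiply transfer functions. G_eq = 12/(s+5) × 20/(s+5) = 240/((s+5)(s+5)). DC gain = 240/(5×5) = 9.6.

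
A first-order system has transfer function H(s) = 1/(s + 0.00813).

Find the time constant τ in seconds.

For H(s) = 1/(s + 1/τ), the pole is at -1/τ = -0.00813, so τ = 1/0.00813 = 123 s.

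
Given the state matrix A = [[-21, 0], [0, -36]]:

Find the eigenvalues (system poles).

For diagonal matrix, eigenvalues are diagonal entries: λ₁ = -21, λ₂ = -36.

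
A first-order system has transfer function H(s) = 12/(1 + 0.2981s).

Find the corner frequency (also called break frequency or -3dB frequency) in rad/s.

Corner frequency = 1/τ = 1/0.2981 = 3.355 rad/s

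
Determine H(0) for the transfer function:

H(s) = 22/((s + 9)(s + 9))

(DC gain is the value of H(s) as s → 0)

DC gain = H(0) = 22/(9 × 9) = 22/81 = 0.2716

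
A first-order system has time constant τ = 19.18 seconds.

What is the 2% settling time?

For first-order system, 2% settling time ≈ 4τ = 4 × 19.18 = 76.72 s.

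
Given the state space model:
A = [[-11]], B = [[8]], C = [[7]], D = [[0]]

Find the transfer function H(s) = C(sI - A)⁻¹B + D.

(sI - A)⁻¹ = 1/(s + 11). H(s) = 7 × 8/(s + 11) + 0 = 56/(s + 11).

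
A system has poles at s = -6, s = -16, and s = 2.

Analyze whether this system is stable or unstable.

Pole(s) at s = 2 are not in the left half-plane. System is unstable.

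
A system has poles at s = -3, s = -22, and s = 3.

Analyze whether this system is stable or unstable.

Pole(s) at s = 3 are not in the left half-plane. System is unstable.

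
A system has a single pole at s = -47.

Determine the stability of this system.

Pole at s = -47 is in the left half-plane. Stable.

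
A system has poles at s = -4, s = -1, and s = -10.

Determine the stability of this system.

All poles are in the left half-plane. System is stable.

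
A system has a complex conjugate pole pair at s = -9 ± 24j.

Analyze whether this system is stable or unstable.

Real part of poles is -9 (< 0, left half-plane). Stable.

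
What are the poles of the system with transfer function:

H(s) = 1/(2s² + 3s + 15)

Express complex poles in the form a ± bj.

Discriminant = 3² - 4×2×15 = 9 - 120 = -111 < 0, so the poles are a complex conjugate pair s = (-3 ± j√111)/(2×2). Real part = -3/(2×2) = -3/4 = -0.75; imaginary part = ±√111/(2×2) ≈ 2.6339. Poles: s = -0.75 ± 2.6339j.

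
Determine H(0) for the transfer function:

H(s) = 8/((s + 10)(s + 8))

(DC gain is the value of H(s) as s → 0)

DC gain = H(0) = 8/(10 × 8) = 8/80 = 0.1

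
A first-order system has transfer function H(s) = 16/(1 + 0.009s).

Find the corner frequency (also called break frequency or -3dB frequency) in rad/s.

Corner frequency = 1/τ = 1/0.009 = 111.111 rad/s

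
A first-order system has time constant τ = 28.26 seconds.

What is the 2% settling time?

For first-order system, 2% settling time ≈ 4τ = 4 × 28.26 = 113.04 s.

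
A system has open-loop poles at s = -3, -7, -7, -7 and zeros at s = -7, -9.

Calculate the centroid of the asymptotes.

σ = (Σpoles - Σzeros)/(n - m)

σ = (Σpoles - Σzeros)/(n - m) = (-24 - (-16))/(4 - 2) = -8/2 = -4.0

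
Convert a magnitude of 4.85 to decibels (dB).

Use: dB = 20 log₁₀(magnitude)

dB = 20 log₁₀(4.85) = 13.7 dB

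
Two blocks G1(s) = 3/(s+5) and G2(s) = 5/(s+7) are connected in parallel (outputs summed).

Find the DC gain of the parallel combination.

Parallel: G_eq = G1 + G2. DC gain = G1(0) + G2(0) = 3/5 + 5/7 = 0.6 + 0.7143 = 1.3143.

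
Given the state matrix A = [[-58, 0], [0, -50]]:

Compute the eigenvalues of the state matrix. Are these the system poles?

For diagonal matrix, eigenvalues are diagonal entries: λ₁ = -58, λ₂ = -50. Eigenvalues of A = system poles.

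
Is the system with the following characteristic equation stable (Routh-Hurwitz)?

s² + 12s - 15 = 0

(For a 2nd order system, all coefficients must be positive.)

Coefficients: 1, 12, -15. c=-15 not positive, so system is unstable.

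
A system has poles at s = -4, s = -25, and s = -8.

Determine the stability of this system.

All poles are in the left half-plane. System is stable.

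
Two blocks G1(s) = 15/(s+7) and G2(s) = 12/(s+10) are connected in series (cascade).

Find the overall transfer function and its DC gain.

Series: multiply transfer functions. G_eq = 15/(s+7) × 12/(s+10) = 180/((s+7)(s+10)). DC gain = 180/(7×10) = 2.5714.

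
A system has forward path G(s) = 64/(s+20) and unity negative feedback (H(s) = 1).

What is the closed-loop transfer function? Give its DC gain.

T(s) = G/(1+GH) = [64/(s+20)] / [1 + 64/(s+20)] = 64/(s+20+64) = 64/(s+84). DC gain = 64/84 = 0.7619.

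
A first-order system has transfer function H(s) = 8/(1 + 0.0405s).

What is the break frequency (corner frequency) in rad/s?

Corner frequency = 1/τ = 1/0.0405 = 24.691 rad/s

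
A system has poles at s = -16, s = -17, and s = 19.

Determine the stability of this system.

Pole(s) at s = 19 are not in the left half-plane. System is unstable.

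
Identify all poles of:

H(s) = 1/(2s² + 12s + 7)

Discriminant = 12² - 4×2×7 = 144 - 56 = 88 > 0, so two distinct real poles. Using quadratic formula: s = (-12 ± √88)/(2×2) = (-12 ± √88)/4, with √88 ≈ 9.3808. s₁ ≈ -0.6548, s₂ ≈ -5.3452. Poles: s₁ = -0.6548, s₂ = -5.3452.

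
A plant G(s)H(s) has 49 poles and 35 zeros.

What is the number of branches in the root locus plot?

Root locus has n branches where n = number of poles = 49.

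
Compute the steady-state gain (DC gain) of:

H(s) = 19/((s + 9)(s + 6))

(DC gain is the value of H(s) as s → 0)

DC gain = H(0) = 19/(9 × 6) = 19/54 = 0.3519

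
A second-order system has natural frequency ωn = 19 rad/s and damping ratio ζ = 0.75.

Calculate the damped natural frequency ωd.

ωd = ωn√(1 - ζ²) = 19√(1 - 0.75²) = 12.57 rad/s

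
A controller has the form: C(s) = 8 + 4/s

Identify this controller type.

This is a Proportional-Integral (PI) controller.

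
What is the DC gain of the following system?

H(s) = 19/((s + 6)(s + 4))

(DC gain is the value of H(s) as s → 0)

DC gain = H(0) = 19/(6 × 4) = 19/24 = 0.7917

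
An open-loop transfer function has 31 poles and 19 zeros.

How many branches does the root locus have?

Root locus has n branches where n = number of poles = 31.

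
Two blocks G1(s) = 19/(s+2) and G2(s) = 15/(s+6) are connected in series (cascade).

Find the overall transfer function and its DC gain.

Series: multiply transfer functions. G_eq = 19/(s+2) × 15/(s+6) = 285/((s+2)(s+6)). DC gain = 285/(2×6) = 23.75.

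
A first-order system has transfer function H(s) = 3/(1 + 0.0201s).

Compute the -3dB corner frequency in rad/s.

Corner frequency = 1/τ = 1/0.0201 = 49.751 rad/s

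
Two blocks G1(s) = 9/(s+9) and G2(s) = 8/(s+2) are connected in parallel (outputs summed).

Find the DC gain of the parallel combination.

Parallel: G_eq = G1 + G2. DC gain = G1(0) + G2(0) = 9/9 + 8/2 = 1 + 4 = 5.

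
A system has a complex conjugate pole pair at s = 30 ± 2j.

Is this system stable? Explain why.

Real part of poles is 30 (> 0, right half-plane). Unstable.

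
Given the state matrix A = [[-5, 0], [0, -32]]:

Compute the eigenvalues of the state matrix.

For diagonal matrix, eigenvalues are diagonal entries: λ₁ = -5, λ₂ = -32.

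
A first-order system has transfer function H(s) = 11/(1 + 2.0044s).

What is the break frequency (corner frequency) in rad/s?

Corner frequency = 1/τ = 1/2.0044 = 0.499 rad/s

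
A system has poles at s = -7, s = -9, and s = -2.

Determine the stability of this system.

All poles are in the left half-plane. System is stable.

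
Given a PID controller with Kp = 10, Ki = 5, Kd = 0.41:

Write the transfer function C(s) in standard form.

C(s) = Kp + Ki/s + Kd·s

Substituting values: C(s) = 10 + 5/s + 0.41s = (0.41s² + 10s + 5)/s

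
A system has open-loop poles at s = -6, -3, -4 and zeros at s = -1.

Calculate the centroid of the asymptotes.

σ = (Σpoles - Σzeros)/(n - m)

σ = (Σpoles - Σzeros)/(n - m) = (-13 - (-1))/(3 - 1) = -12/2 = -6.0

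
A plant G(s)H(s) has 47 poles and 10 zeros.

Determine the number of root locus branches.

Root locus has n branches where n = number of poles = 47.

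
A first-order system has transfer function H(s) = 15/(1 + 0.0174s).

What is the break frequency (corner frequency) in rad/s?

Corner frequency = 1/τ = 1/0.0174 = 57.471 rad/s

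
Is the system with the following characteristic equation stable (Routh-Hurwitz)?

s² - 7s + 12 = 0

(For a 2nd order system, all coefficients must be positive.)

Coefficients: 1, -7, 12. b=-7 not positive, so system is unstable.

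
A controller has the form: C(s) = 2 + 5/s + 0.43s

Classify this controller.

This is a Proportional-Integral-Derivative (PID) controller.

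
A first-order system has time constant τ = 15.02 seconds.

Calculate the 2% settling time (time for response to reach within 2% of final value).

For first-order system, 2% settling time ≈ 4τ = 4 × 15.02 = 60.08 s.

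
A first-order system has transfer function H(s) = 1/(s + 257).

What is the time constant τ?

For H(s) = 1/(s + 1/τ), the pole is at -1/τ = -257, so τ = 1/257 = 0.0039 s.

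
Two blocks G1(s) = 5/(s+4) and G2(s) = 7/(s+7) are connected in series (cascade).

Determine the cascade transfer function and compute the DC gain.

Series: multiply transfer functions. G_eq = 5/(s+4) × 7/(s+7) = 35/((s+4)(s+7)). DC gain = 35/(4×7) = 1.25.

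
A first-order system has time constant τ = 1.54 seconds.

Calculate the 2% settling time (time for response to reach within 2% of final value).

For first-order system, 2% settling time ≈ 4τ = 4 × 1.54 = 6.16 s.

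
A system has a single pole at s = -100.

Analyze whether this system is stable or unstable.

Pole at s = -100 is in the left half-plane. Stable.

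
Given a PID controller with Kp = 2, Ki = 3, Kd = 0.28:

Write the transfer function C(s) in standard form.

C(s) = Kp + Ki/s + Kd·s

Substituting values: C(s) = 2 + 3/s + 0.28s = (0.28s² + 2s + 3)/s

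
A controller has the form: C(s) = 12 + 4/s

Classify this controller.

This is a Proportional-Integral (PI) controller.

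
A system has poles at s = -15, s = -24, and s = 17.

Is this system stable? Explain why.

Pole(s) at s = 17 are not in the left half-plane. System is unstable.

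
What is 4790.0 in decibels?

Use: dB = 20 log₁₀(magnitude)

dB = 20 log₁₀(4790.0) = 73.6 dB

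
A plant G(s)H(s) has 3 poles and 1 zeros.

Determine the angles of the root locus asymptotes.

n - m = 3 - 1 = 2. Angles: θk = (2k + 1)·180°/2 = 90°, 270°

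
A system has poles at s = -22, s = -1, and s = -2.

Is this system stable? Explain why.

All poles are in the left half-plane. System is stable.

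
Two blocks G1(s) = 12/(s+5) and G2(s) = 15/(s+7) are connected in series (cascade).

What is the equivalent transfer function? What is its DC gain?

Series: multiply transfer functions. G_eq = 12/(s+5) × 15/(s+7) = 180/((s+5)(s+7)). DC gain = 180/(5×7) = 5.1429.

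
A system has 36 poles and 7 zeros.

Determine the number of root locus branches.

Root locus has n branches where n = number of poles = 36.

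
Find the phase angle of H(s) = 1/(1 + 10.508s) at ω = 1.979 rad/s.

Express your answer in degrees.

Phase = -arctan(ωτ) = -arctan(1.979 × 10.508) = -87.2°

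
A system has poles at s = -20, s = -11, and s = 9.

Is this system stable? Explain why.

Pole(s) at s = 9 are not in the left half-plane. System is unstable.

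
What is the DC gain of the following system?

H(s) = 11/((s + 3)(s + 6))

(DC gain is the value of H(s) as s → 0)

DC gain = H(0) = 11/(3 × 6) = 11/18 = 0.6111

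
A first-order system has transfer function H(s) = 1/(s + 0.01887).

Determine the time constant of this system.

For H(s) = 1/(s + 1/τ), the pole is at -1/τ = -0.01887, so τ = 1/0.01887 = 52.99 s.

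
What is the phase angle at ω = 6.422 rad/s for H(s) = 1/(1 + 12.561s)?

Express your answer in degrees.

Phase = -arctan(ωτ) = -arctan(6.422 × 12.561) = -89.3°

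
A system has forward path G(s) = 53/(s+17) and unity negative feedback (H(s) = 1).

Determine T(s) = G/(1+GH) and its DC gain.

T(s) = G/(1+GH) = [53/(s+17)] / [1 + 53/(s+17)] = 53/(s+17+53) = 53/(s+70). DC gain = 53/70 = 0.7571.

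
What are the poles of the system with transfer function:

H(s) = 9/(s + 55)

Pole is where denominator = 0: s + 55 = 0, so s = -55.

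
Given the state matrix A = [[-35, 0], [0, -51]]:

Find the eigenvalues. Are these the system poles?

For diagonal matrix, eigenvalues are diagonal entries: λ₁ = -35, λ₂ = -51. Eigenvalues of A = system poles.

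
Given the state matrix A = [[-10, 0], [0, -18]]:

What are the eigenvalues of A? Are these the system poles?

For diagonal matrix, eigenvalues are diagonal entries: λ₁ = -10, λ₂ = -18. Eigenvalues of A = system poles.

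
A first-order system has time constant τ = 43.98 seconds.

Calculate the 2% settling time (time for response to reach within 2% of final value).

For first-order system, 2% settling time ≈ 4τ = 4 × 43.98 = 175.92 s.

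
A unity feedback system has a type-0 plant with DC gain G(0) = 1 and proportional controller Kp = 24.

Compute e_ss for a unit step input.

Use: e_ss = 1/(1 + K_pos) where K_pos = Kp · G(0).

K_pos = Kp · G(0) = 24 × 1 = 24. e_ss = 1/(1 + 24) = 0.04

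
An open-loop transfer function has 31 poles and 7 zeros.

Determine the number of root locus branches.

Root locus has n branches where n = number of poles = 31.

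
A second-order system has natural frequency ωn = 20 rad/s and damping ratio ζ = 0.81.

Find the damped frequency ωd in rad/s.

ωd = ωn√(1 - ζ²) = 20√(1 - 0.81²) = 11.73 rad/s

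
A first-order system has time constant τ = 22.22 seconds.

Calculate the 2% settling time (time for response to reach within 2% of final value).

For first-order system, 2% settling time ≈ 4τ = 4 × 22.22 = 88.88 s.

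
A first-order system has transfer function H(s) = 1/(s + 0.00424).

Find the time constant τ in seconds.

For H(s) = 1/(s + 1/τ), the pole is at -1/τ = -0.00424, so τ = 1/0.00424 = 235.8 s.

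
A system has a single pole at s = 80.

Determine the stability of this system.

Pole at s = 80 is in the right half-plane. Unstable.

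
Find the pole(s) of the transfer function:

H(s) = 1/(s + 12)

Pole is where denominator = 0: s + 12 = 0, so s = -12.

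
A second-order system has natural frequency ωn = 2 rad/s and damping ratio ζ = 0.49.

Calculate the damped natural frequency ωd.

ωd = ωn√(1 - ζ²) = 2√(1 - 0.49²) = 1.74 rad/s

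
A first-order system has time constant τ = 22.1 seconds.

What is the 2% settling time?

For first-order system, 2% settling time ≈ 4τ = 4 × 22.1 = 88.4 s.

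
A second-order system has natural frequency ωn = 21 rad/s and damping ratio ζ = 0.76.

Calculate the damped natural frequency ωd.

ωd = ωn√(1 - ζ²) = 21√(1 - 0.76²) = 13.65 rad/s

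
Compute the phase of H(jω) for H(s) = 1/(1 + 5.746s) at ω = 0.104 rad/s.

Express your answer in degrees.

Phase = -arctan(ωτ) = -arctan(0.104 × 5.746) = -30.9°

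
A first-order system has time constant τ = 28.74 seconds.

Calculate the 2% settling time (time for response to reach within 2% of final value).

For first-order system, 2% settling time ≈ 4τ = 4 × 28.74 = 114.96 s.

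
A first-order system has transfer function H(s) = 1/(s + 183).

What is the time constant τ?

For H(s) = 1/(s + 1/τ), the pole is at -1/τ = -183, so τ = 1/183 = 0.0055 s.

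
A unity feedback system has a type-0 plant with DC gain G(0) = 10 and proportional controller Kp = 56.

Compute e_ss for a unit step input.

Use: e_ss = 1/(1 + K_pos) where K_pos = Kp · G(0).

K_pos = Kp · G(0) = 56 × 10 = 560. e_ss = 1/(1 + 560) = 0.0018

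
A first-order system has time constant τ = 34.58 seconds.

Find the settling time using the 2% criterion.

For first-order system, 2% settling time ≈ 4τ = 4 × 34.58 = 138.32 s.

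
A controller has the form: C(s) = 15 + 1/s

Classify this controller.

This is a Proportional-Integral (PI) controller.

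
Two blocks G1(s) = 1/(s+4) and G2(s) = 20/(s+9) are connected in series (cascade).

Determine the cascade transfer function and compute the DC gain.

Series: multiply transfer functions. G_eq = 1/(s+4) × 20/(s+9) = 20/((s+4)(s+9)). DC gain = 20/(4×9) = 0.5556.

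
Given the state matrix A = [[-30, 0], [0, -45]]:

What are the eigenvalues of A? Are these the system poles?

For diagonal matrix, eigenvalues are diagonal entries: λ₁ = -30, λ₂ = -45. Eigenvalues of A = system poles.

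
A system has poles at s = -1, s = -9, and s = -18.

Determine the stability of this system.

All poles are in the left half-plane. System is stable.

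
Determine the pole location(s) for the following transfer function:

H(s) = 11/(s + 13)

Pole is where denominator = 0: s + 13 = 0, so s = -13.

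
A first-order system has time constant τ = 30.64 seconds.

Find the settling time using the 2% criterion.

For first-order system, 2% settling time ≈ 4τ = 4 × 30.64 = 122.56 s.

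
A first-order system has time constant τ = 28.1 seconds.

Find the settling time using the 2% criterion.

For first-order system, 2% settling time ≈ 4τ = 4 × 28.1 = 112.4 s.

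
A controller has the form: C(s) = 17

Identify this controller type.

This is a Proportional (P) controller.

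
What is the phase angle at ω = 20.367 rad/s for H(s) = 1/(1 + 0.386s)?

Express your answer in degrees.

Phase = -arctan(ωτ) = -arctan(20.367 × 0.386) = -82.8°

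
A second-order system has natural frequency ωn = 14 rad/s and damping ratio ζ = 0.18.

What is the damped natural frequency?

ωd = ωn√(1 - ζ²) = 14√(1 - 0.18²) = 13.77 rad/s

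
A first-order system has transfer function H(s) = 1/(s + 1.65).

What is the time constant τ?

For H(s) = 1/(s + 1/τ), the pole is at -1/τ = -1.65, so τ = 1/1.65 = 0.6061 s.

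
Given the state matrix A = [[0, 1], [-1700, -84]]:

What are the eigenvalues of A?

det(A - λI) = λ² - (-84)λ + 1700 = (λ - (-50))(λ - (-34)). Eigenvalues: -50, -34.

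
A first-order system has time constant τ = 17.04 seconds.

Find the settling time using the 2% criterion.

For first-order system, 2% settling time ≈ 4τ = 4 × 17.04 = 68.16 s.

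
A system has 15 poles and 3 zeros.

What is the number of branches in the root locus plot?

Root locus has n branches where n = number of poles = 15.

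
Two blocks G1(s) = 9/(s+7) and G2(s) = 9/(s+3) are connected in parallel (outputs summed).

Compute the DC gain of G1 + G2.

Parallel: G_eq = G1 + G2. DC gain = G1(0) + G2(0) = 9/7 + 9/3 = 1.2857 + 3 = 4.2857.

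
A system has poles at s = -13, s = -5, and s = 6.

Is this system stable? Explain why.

Pole(s) at s = 6 are not in the left half-plane. System is unstable.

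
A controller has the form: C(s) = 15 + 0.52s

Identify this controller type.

This is a Proportional-Derivative (PD) controller.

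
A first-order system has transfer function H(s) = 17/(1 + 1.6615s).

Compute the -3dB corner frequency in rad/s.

Corner frequency = 1/τ = 1/1.6615 = 0.602 rad/s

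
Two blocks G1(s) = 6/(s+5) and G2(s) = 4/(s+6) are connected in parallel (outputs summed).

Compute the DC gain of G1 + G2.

Parallel: G_eq = G1 + G2. DC gain = G1(0) + G2(0) = 6/5 + 4/6 = 1.2 + 0.6667 = 1.8667.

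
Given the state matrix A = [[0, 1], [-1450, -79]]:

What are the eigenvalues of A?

det(A - λI) = λ² - (-79)λ + 1450 = (λ - (-29))(λ - (-50)). Eigenvalues: -29, -50.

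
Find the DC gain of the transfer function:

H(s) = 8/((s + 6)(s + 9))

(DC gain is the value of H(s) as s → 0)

DC gain = H(0) = 8/(6 × 9) = 8/54 = 0.1481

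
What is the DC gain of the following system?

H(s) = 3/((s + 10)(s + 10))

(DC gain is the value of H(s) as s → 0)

DC gain = H(0) = 3/(10 × 10) = 3/100 = 0.03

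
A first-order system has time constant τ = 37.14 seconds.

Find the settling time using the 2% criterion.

For first-order system, 2% settling time ≈ 4τ = 4 × 37.14 = 148.56 s.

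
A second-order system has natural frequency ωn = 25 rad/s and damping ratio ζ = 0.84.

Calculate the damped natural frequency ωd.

ωd = ωn√(1 - ζ²) = 25√(1 - 0.84²) = 13.56 rad/s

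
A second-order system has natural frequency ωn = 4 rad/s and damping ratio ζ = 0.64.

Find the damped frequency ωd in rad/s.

ωd = ωn√(1 - ζ²) = 4√(1 - 0.64²) = 3.07 rad/s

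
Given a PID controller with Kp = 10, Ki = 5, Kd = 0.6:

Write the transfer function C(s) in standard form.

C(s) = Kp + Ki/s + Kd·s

Substituting values: C(s) = 10 + 5/s + 0.6s = (0.6s² + 10s + 5)/s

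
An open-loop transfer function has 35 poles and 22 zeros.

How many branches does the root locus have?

Root locus has n branches where n = number of poles = 35.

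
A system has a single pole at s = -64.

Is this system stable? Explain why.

Pole at s = -64 is in the left half-plane. Stable.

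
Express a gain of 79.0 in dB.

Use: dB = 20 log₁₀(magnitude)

dB = 20 log₁₀(79.0) = 38.0 dB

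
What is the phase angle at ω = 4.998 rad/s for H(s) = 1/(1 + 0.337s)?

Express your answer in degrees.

Phase = -arctan(ωτ) = -arctan(4.998 × 0.337) = -59.3°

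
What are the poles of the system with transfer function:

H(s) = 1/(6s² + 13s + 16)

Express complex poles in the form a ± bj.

Discriminant = 13² - 4×6×16 = 169 - 384 = -215 < 0, so the poles are a complex conjugate pair s = (-13 ± j√215)/(2×6). Real part = -13/(2×6) = -13/12 ≈ -1.0833; imaginary part = ±√215/(2×6) ≈ 1.2219. Poles: s = -1.0833 ± 1.2219j.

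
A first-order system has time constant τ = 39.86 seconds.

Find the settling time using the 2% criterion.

For first-order system, 2% settling time ≈ 4τ = 4 × 39.86 = 159.44 s.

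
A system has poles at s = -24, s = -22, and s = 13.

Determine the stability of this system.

Pole(s) at s = 13 are not in the left half-plane. System is unstable.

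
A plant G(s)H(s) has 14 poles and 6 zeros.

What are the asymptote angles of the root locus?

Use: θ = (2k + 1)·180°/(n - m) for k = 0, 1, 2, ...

n - m = 14 - 6 = 8. Angles: θk = (2k + 1)·180°/8 = 22.5°, 67.5°, 112.5°, 157.5°, 202.5°, 247.5°, 292.5°, 337.5°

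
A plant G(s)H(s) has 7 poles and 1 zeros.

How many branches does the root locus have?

Root locus has n branches where n = number of poles = 7.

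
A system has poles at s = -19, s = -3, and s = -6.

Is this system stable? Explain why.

All poles are in the left half-plane. System is stable.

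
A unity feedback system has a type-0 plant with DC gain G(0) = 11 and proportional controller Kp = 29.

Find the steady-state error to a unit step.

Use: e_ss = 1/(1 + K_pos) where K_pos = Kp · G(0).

K_pos = Kp · G(0) = 29 × 11 = 319. e_ss = 1/(1 + 319) = 0.003125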